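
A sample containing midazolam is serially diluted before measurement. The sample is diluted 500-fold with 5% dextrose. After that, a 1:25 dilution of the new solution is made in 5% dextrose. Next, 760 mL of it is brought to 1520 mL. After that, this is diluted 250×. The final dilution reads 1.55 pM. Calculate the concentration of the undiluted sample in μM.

Overall dilution factor = 500 × 25 × 2 × 250 = 6.25 × 10⁶.
Original = 1.55 pM × 6.25 × 10⁶ = 9.69 × 10⁶ pM = 9.69 μM.

9.69 μM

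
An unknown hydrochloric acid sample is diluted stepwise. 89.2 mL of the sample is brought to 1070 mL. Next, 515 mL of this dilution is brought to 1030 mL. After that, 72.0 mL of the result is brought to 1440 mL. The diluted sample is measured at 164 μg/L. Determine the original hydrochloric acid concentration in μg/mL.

Overall dilution factor = 12.00 × 2 × 20 = 480.
Original = 164 μg/L × 480 = 7.87 × 10⁴ μg/L = 78.7 μg/mL.

78.7 μg/mL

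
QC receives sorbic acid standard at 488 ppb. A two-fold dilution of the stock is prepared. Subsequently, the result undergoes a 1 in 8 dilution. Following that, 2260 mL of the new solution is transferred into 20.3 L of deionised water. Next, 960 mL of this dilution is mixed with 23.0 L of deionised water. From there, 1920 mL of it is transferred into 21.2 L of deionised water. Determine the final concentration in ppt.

Overall dilution factor = 2 × 8 × 9.982 × 24.96 × 12.04 = 4.80 × 10⁴.
488 ppb / 4.80 × 10⁴ = 0.0102 ppb = 10.2 ppt.

10.2 ppt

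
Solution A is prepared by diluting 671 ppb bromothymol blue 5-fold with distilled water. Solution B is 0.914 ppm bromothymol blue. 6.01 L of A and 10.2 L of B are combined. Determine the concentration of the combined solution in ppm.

C_A = 671 ppb / 5 = 134 ppb.
C_B = 0.914 ppm = 914 ppb.
C_mix = (C_A·V_A + C_B·V_B)/(V_A + V_B) = (134×6.01 + 914×10.2) / 16.21 = 625 ppb = 0.625 ppm.

0.625 ppm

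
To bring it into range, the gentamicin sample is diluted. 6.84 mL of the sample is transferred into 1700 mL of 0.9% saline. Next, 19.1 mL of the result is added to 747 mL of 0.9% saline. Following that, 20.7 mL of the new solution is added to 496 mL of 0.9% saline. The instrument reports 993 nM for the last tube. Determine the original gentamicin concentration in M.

Overall dilution factor = 249.5 × 40.11 × 24.96 = 2.50 × 10⁵.
Original = 993 nM × 2.50 × 10⁵ = 2.48 × 10⁸ nM = 0.248 M.

0.248 M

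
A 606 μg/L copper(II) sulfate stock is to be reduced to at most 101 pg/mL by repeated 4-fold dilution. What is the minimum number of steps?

Need 4ⁿ ≥ 6000, so n ≥ log(6000)/log(4) = 6.28.
Minimum whole steps: n = 7.

7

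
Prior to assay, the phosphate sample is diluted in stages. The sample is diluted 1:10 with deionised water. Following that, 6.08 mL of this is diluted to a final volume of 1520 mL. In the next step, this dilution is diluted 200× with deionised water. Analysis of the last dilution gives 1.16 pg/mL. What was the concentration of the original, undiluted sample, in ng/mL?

580 ng/mL

Overall dilution factor = 10 × 250 × 200 = 5.00 × 10⁵.
Original = 1.16 pg/mL × 5.00 × 10⁵ = 5.80 × 10⁵ pg/mL = 580 ng/mL.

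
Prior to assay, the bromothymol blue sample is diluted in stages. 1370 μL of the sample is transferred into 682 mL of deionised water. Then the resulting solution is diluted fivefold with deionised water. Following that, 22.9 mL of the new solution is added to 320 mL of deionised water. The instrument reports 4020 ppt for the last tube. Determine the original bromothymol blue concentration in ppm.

150 ppm

Overall dilution factor = 498.8 × 5 × 14.97 = 3.73 × 10⁴.
Original = 4020 ppt × 3.73 × 10⁴ = 1.50 × 10⁸ ppt = 150 ppm.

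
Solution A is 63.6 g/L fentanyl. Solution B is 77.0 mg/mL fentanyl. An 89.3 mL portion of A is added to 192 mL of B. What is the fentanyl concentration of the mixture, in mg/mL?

C_B = 77.0 mg/mL = 77.0 g/L.
C_mix = (C_A·V_A + C_B·V_B)/(V_A + V_B) = (63.6×89.3 + 77.0×192) / 281.3 = 72.7 g/L = 72.7 mg/mL.

72.7 mg/mL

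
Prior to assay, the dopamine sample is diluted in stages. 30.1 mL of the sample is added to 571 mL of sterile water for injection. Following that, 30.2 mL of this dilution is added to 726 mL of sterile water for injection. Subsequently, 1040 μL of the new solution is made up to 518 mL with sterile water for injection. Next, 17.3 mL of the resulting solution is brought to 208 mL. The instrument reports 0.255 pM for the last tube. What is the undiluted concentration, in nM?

764 nM

Overall dilution factor = 19.97 × 25.04 × 498.1 × 12.02 = 2.99 × 10⁶.
Original = 0.255 pM × 2.99 × 10⁶ = 7.64 × 10⁵ pM = 764 nM.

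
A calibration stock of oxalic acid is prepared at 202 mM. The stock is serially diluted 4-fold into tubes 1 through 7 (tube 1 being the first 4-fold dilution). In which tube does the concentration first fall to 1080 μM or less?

Tube n has concentration 202 mM / 4ⁿ.
Need 4ⁿ ≥ 202 mM / 1080 μM = 187, so n ≥ 3.77.
First such tube: n = 4.

tube 4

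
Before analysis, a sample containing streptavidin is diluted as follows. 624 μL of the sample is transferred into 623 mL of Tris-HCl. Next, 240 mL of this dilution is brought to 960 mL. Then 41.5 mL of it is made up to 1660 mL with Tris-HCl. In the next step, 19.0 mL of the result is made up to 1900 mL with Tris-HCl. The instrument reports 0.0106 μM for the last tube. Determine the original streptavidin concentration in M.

Overall dilution factor = 999.4 × 4 × 40 × 100 = 1.60 × 10⁷.
Original = 0.0106 μM × 1.60 × 10⁷ = 1.69 × 10⁵ μM = 0.169 M.

0.169 M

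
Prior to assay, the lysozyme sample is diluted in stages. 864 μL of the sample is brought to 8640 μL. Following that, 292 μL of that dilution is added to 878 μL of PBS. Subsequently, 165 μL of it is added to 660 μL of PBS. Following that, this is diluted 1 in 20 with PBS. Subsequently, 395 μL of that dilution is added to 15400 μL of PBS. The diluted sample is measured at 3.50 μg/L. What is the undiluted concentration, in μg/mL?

Overall dilution factor = 10 × 4.007 × 5 × 20 × 39.99 = 1.60 × 10⁵.
Original = 3.50 μg/L × 1.60 × 10⁵ = 5.61 × 10⁵ μg/L = 561 μg/mL.

561 μg/mL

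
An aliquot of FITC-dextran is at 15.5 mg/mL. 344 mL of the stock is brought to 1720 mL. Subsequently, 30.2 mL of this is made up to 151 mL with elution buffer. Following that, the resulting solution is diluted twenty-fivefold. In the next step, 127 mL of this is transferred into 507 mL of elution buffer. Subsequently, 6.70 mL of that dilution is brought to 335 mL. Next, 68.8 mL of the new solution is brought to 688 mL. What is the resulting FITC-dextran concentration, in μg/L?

9.94 μg/L

Overall dilution factor = 5 × 5 × 25 × 4.992 × 50 × 10 = 1.56 × 10⁶.
15.5 mg/mL / 1.56 × 10⁶ = 9.94 × 10⁻⁶ mg/mL = 9.94 μg/L.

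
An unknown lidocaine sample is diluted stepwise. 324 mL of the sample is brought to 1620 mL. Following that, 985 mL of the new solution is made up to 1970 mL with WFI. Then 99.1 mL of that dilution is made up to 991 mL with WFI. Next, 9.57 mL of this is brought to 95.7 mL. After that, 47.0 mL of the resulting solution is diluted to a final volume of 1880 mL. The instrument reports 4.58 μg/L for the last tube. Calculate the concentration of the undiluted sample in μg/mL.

Overall dilution factor = 5 × 2 × 10 × 10 × 40 = 4.00 × 10⁴.
Original = 4.58 μg/L × 4.00 × 10⁴ = 1.83 × 10⁵ μg/L = 183 μg/mL.

183 μg/mL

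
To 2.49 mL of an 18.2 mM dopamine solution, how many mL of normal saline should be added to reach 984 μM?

984 μM = 0.984 mM.
V₂ = C₁V₁/C₂ = 18.2 × 2.49 / 0.984 = 46.1 mL.
Diluent to add = V₂ − V₁ = 46.1 − 2.49 = 43.6 mL.

43.6 mL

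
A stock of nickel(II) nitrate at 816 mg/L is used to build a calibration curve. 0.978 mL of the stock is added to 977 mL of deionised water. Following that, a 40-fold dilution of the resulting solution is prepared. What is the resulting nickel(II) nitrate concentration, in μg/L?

Overall dilution factor = 1000.0 × 40 = 4.00 × 10⁴.
816 mg/L / 4.00 × 10⁴ = 0.0204 mg/L = 20.4 μg/L.

20.4 μg/L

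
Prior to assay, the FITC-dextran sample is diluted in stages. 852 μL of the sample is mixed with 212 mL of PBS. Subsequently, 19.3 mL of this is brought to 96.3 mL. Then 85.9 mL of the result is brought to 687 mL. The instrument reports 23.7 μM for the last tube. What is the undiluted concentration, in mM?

236 mM

Overall dilution factor = 249.8 × 4.990 × 7.998 = 9969.
Original = 23.7 μM × 9969 = 2.36 × 10⁵ μM = 236 mM.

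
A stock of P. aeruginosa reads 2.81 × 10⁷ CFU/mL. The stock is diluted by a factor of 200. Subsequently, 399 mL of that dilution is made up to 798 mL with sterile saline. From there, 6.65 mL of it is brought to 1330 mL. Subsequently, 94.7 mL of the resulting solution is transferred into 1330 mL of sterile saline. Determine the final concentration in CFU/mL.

23.3 CFU/mL

Overall dilution factor = 200 × 2 × 200 × 15.04 = 1.20 × 10⁶.
2.81 × 10⁷ CFU/mL / 1.20 × 10⁶ = 23.3 CFU/mL.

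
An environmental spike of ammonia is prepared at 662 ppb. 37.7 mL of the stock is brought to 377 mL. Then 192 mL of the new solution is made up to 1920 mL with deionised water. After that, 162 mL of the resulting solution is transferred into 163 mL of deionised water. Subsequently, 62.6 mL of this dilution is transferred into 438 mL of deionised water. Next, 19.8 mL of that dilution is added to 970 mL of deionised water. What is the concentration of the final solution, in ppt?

Overall dilution factor = 10 × 10 × 2.006 × 7.997 × 49.99 = 8.02 × 10⁴.
662 ppb / 8.02 × 10⁴ = 8.25 × 10⁻³ ppb = 8.25 ppt.

8.25 ppt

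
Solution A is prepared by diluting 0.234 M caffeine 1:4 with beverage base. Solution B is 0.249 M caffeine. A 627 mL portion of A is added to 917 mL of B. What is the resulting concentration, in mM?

C_A = 0.234 M / 4 = 0.0585 M.
C_mix = (C_A·V_A + C_B·V_B)/(V_A + V_B) = (0.0585×627 + 0.249×917) / 1544 = 0.172 M = 172 mM.

172 mM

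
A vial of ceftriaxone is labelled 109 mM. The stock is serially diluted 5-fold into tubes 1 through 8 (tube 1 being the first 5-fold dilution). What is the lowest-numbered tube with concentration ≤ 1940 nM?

tube 7

Tube n has concentration 109 mM / 5ⁿ.
Need 5ⁿ ≥ 109 mM / 1940 nM = 5.62 × 10⁴, so n ≥ 6.80.
First such tube: n = 7.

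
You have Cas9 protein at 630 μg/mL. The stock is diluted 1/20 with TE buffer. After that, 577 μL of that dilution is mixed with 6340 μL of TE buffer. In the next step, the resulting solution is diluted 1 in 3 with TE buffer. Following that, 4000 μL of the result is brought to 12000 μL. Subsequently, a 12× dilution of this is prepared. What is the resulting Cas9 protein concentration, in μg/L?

24.3 μg/L

Overall dilution factor = 20 × 11.99 × 3 × 3 × 12 = 2.59 × 10⁴.
630 μg/mL / 2.59 × 10⁴ = 0.0243 μg/mL = 24.3 μg/L.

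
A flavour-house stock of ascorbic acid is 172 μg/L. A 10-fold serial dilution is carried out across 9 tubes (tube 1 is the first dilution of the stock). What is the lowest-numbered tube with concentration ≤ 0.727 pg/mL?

Tube n has concentration 172 μg/L / 10ⁿ.
Need 10ⁿ ≥ 172 μg/L / 0.727 pg/mL = 2.37 × 10⁵, so n ≥ 5.37.
First such tube: n = 6.

tube 6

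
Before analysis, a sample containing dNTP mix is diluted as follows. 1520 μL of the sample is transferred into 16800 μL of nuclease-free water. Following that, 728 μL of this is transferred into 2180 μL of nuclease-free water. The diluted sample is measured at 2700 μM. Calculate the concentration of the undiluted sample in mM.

130 mM

Overall dilution factor = 12.05 × 3.995 = 48.1.
Original = 2700 μM × 48.1 = 1.30 × 10⁵ μM = 130 mM.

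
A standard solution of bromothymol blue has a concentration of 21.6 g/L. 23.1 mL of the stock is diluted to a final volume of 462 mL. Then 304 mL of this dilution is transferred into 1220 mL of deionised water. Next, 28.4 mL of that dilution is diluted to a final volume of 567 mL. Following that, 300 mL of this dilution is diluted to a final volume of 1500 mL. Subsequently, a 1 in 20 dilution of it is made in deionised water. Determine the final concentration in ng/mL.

108 ng/mL

Overall dilution factor = 20 × 5.013 × 19.96 × 5 × 20 = 2.00 × 10⁵.
21.6 g/L / 2.00 × 10⁵ = 1.08 × 10⁻⁴ g/L = 108 ng/mL.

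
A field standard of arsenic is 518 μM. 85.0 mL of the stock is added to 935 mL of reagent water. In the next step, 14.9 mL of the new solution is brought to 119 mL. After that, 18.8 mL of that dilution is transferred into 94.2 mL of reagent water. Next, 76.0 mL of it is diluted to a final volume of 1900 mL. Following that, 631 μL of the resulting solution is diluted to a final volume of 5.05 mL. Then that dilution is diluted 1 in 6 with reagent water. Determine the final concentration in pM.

749 pM

Overall dilution factor = 12 × 7.987 × 6.011 × 25 × 8.003 × 6 = 6.92 × 10⁵.
518 μM / 6.92 × 10⁵ = 7.49 × 10⁻⁴ μM = 749 pM.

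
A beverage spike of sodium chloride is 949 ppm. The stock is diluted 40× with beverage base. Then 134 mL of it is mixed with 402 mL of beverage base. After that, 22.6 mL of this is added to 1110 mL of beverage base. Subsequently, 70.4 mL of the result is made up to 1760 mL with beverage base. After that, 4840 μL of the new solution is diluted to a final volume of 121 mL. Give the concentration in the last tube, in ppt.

Overall dilution factor = 40 × 4 × 50.12 × 25 × 25 = 5.01 × 10⁶.
949 ppm / 5.01 × 10⁶ = 1.89 × 10⁻⁴ ppm = 189 ppt.

189 ppt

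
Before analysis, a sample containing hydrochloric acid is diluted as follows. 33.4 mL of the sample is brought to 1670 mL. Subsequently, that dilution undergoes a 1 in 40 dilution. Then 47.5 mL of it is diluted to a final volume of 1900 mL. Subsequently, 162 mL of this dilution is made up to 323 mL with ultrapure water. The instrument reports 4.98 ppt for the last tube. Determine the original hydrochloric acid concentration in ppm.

Overall dilution factor = 50 × 40 × 40 × 1.994 = 1.60 × 10⁵.
Original = 4.98 ppt × 1.60 × 10⁵ = 7.94 × 10⁵ ppt = 0.794 ppm.

0.794 ppm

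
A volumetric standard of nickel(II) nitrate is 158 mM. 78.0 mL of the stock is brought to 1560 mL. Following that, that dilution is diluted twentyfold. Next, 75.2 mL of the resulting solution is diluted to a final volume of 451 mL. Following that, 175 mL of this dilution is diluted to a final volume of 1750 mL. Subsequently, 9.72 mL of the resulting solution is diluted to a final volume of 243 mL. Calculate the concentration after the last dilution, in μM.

Overall dilution factor = 20 × 20 × 5.997 × 10 × 25 = 6.00 × 10⁵.
158 mM / 6.00 × 10⁵ = 2.63 × 10⁻⁴ mM = 0.263 μM.

0.263 μM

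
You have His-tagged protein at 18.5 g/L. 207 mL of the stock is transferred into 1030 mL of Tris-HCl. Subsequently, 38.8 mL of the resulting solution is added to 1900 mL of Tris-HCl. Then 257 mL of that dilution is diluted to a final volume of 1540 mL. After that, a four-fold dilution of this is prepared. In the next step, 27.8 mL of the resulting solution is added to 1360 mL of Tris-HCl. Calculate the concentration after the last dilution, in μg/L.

Overall dilution factor = 5.976 × 49.97 × 5.992 × 4 × 49.92 = 3.57 × 10⁵.
18.5 g/L / 3.57 × 10⁵ = 5.18 × 10⁻⁵ g/L = 51.8 μg/L.

51.8 μg/L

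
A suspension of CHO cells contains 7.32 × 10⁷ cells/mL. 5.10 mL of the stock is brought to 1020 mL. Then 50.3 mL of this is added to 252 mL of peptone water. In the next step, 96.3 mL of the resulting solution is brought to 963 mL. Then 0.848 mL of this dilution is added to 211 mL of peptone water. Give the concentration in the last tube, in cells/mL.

Overall dilution factor = 200 × 6.010 × 10 × 249.8 = 3.00 × 10⁶.
7.32 × 10⁷ cells/mL / 3.00 × 10⁶ = 24.4 cells/mL.

24.4 cells/mL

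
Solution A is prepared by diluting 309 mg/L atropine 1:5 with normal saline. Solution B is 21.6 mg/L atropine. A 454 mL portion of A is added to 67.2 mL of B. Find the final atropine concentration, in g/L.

0.0566 g/L

C_A = 309 mg/L / 5 = 61.8 mg/L.
C_mix = (C_A·V_A + C_B·V_B)/(V_A + V_B) = (61.8×454 + 21.6×67.2) / 521.2 = 56.6 mg/L = 0.0566 g/L.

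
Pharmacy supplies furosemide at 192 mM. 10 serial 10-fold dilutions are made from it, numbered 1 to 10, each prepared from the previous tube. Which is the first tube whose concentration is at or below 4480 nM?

Tube n has concentration 192 mM / 10ⁿ.
Need 10ⁿ ≥ 192 mM / 4480 nM = 4.29 × 10⁴, so n ≥ 4.63.
First such tube: n = 5.

tube 5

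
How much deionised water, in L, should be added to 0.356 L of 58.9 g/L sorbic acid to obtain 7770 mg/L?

2.34 L

7770 mg/L = 7.77 g/L.
V₂ = C₁V₁/C₂ = 58.9 × 0.356 / 7.77 = 2.70 L.
Diluent to add = V₂ − V₁ = 2.70 − 0.356 = 2.34 L.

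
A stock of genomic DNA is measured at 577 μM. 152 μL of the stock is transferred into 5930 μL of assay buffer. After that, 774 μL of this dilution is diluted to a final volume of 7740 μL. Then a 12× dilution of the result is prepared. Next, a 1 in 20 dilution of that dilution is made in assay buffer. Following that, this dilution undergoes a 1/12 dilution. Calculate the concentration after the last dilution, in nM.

0.501 nM

Overall dilution factor = 40.01 × 10 × 12 × 20 × 12 = 1.15 × 10⁶.
577 μM / 1.15 × 10⁶ = 5.01 × 10⁻⁴ μM = 0.501 nM.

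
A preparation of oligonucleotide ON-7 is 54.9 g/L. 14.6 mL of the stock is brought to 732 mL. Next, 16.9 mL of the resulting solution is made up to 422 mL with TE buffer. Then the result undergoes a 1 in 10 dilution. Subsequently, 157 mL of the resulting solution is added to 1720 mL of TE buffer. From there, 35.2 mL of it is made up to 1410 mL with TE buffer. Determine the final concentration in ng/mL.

9.16 ng/mL

Overall dilution factor = 50.14 × 24.97 × 10 × 11.96 × 40.06 = 6.00 × 10⁶.
54.9 g/L / 6.00 × 10⁶ = 9.16 × 10⁻⁶ g/L = 9.16 ng/mL.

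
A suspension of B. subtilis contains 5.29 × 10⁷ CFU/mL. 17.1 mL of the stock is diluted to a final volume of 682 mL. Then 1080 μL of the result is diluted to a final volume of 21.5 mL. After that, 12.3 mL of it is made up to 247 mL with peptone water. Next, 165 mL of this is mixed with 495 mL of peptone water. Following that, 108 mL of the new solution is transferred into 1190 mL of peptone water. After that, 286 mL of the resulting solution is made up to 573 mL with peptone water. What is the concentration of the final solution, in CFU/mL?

Overall dilution factor = 39.88 × 19.91 × 20.08 × 4 × 12.02 × 2.003 = 1.54 × 10⁶.
5.29 × 10⁷ CFU/mL / 1.54 × 10⁶ = 34.4 CFU/mL.

34.4 CFU/mL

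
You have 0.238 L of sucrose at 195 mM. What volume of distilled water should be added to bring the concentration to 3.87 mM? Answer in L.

11.8 L

V₂ = C₁V₁/C₂ = 195 × 0.238 / 3.87 = 12.0 L.
Diluent to add = V₂ − V₁ = 12.0 − 0.238 = 11.8 L.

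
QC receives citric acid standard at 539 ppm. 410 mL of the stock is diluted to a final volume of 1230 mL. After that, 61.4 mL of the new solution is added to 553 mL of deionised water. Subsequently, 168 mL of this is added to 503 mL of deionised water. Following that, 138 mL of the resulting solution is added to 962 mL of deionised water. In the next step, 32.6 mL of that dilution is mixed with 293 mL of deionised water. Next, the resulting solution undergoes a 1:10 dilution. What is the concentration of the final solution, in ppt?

Overall dilution factor = 3 × 10.01 × 3.994 × 7.971 × 9.988 × 10 = 9.55 × 10⁴.
539 ppm / 9.55 × 10⁴ = 5.65 × 10⁻³ ppm = 5650 ppt.

5650 ppt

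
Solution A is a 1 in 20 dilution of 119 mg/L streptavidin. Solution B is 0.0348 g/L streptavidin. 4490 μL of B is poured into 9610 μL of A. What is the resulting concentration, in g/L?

C_A = 119 mg/L / 20 = 5.95 mg/L.
C_B = 0.0348 g/L = 34.8 mg/L.
C_mix = (C_A·V_A + C_B·V_B)/(V_A + V_B) = (5.95×9610 + 34.8×4490) / 14100 = 15.1 mg/L = 0.0151 g/L.

0.0151 g/L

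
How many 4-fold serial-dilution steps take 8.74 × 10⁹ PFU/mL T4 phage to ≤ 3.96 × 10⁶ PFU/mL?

Need 4ⁿ ≥ 2207, so n ≥ log(2207)/log(4) = 5.55.
Minimum whole steps: n = 6.

6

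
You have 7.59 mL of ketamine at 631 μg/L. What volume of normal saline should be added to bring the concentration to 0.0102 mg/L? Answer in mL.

462 mL

0.0102 mg/L = 10.2 μg/L.
V₂ = C₁V₁/C₂ = 631 × 7.59 / 10.2 = 470 mL.
Diluent to add = V₂ − V₁ = 470 − 7.59 = 462 mL.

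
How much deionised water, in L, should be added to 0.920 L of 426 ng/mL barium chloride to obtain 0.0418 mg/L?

0.0418 mg/L = 41.8 ng/mL.
V₂ = C₁V₁/C₂ = 426 × 0.920 / 41.8 = 9.38 L.
Diluent to add = V₂ − V₁ = 9.38 − 0.920 = 8.46 L.

8.46 L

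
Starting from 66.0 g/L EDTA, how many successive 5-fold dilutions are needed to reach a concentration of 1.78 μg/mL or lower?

7

Need 5ⁿ ≥ 3.71 × 10⁴, so n ≥ log(3.71 × 10⁴)/log(5) = 6.54.
Minimum whole steps: n = 7.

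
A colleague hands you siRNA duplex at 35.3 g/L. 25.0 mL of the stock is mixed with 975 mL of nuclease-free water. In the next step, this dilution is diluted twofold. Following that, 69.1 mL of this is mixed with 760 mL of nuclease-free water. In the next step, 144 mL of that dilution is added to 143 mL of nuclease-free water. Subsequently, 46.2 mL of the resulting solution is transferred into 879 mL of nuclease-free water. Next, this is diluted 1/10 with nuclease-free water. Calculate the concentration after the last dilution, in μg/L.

Overall dilution factor = 40 × 2 × 12.00 × 1.993 × 20.03 × 10 = 3.83 × 10⁵.
35.3 g/L / 3.83 × 10⁵ = 9.21 × 10⁻⁵ g/L = 92.1 μg/L.

92.1 μg/L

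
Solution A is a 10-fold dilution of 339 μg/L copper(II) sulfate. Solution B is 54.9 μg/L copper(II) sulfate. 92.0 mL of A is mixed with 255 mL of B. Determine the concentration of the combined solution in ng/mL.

C_A = 339 μg/L / 10 = 33.9 μg/L.
C_mix = (C_A·V_A + C_B·V_B)/(V_A + V_B) = (33.9×92.0 + 54.9×255) / 347.0 = 49.3 μg/L = 49.3 ng/mL.

49.3 ng/mL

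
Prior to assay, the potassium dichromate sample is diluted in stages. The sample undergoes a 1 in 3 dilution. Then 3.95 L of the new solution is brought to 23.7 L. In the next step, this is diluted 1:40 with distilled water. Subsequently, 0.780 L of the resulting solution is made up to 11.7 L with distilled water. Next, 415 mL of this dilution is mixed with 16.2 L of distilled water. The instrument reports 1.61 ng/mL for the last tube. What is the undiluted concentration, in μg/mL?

Overall dilution factor = 3 × 6 × 40 × 15 × 40.04 = 4.32 × 10⁵.
Original = 1.61 ng/mL × 4.32 × 10⁵ = 6.96 × 10⁵ ng/mL = 696 μg/mL.

696 μg/mL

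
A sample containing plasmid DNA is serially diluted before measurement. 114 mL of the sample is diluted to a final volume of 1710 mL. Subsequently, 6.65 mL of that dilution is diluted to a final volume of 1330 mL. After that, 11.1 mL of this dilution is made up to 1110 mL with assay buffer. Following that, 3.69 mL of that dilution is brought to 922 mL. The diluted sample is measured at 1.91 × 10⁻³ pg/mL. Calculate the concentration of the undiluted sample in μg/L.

143 μg/L

Overall dilution factor = 15 × 200 × 100 × 249.9 = 7.50 × 10⁷.
Original = 1.91 × 10⁻³ pg/mL × 7.50 × 10⁷ = 1.43 × 10⁵ pg/mL = 143 μg/L.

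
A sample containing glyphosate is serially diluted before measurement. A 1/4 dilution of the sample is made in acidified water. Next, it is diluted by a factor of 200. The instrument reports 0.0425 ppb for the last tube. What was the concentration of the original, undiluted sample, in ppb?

Overall dilution factor = 4 × 200 = 800.
Original = 0.0425 ppb × 800 = 34.0 ppb.

34.0 ppb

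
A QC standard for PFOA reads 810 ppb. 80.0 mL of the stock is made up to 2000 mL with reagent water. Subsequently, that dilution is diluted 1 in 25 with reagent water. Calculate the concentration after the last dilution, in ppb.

1.30 ppb

Overall dilution factor = 25 × 25 = 625.
810 ppb / 625 = 1.30 ppb.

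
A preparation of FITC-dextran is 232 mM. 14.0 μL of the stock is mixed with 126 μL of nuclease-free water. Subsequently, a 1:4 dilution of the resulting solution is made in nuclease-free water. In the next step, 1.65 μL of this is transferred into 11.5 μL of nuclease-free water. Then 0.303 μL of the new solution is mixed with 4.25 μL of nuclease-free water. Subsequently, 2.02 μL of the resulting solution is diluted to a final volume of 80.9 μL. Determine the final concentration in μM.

Overall dilution factor = 10 × 4 × 7.970 × 15.03 × 40.05 = 1.92 × 10⁵.
232 mM / 1.92 × 10⁵ = 1.21 × 10⁻³ mM = 1.21 μM.

1.21 μM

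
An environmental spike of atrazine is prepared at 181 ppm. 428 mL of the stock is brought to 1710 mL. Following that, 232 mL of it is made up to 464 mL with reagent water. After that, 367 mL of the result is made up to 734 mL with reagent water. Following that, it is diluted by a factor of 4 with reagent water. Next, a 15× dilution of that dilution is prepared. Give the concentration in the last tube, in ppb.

Overall dilution factor = 3.995 × 2 × 2 × 4 × 15 = 959.
181 ppm / 959 = 0.189 ppm = 189 ppb.

189 ppb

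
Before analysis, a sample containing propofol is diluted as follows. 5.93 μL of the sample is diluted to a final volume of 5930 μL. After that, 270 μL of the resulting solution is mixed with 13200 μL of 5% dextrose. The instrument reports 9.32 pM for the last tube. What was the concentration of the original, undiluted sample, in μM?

0.465 μM

Overall dilution factor = 1000 × 49.89 = 4.99 × 10⁴.
Original = 9.32 pM × 4.99 × 10⁴ = 4.65 × 10⁵ pM = 0.465 μM.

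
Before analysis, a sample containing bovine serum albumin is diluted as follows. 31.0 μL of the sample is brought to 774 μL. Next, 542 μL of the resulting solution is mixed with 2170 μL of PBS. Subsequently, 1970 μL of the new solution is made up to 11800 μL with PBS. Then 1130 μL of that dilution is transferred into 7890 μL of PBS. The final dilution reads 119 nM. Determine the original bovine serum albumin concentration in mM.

0.711 mM

Overall dilution factor = 24.97 × 5.004 × 5.990 × 7.982 = 5973.
Original = 119 nM × 5973 = 7.11 × 10⁵ nM = 0.711 mM.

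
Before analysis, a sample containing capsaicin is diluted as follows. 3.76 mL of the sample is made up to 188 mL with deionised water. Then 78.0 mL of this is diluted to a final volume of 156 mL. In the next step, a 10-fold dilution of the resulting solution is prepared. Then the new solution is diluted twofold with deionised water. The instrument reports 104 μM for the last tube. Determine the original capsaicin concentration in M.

Overall dilution factor = 50 × 2 × 10 × 2 = 2000.
Original = 104 μM × 2000 = 2.08 × 10⁵ μM = 0.208 M.

0.208 M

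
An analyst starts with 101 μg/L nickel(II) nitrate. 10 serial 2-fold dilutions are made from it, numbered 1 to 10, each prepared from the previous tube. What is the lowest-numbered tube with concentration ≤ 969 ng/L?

Tube n has concentration 101 μg/L / 2ⁿ.
Need 2ⁿ ≥ 101 μg/L / 969 ng/L = 104, so n ≥ 6.70.
First such tube: n = 7.

tube 7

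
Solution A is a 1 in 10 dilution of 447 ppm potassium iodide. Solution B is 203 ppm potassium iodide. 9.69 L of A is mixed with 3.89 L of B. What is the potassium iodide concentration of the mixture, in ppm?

C_A = 447 ppm / 10 = 44.7 ppm.
C_mix = (C_A·V_A + C_B·V_B)/(V_A + V_B) = (44.7×9.69 + 203×3.89) / 13.58 = 90.0 ppm.

90.0 ppm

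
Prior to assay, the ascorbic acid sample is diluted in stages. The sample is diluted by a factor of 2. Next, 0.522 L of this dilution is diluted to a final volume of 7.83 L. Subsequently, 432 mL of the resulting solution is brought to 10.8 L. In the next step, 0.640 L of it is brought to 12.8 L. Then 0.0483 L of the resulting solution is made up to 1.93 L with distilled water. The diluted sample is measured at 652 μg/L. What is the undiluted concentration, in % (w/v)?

39.1 % (w/v)

Overall dilution factor = 2 × 15 × 25 × 20 × 39.96 = 5.99 × 10⁵.
Original = 652 μg/L × 5.99 × 10⁵ = 3.91 × 10⁸ μg/L = 39.1 % (w/v).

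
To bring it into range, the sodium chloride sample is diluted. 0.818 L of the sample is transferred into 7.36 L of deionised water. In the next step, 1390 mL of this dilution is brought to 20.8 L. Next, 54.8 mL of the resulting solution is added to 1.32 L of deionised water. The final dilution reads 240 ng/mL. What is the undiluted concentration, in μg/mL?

901 μg/mL

Overall dilution factor = 9.998 × 14.96 × 25.09 = 3753.
Original = 240 ng/mL × 3753 = 9.01 × 10⁵ ng/mL = 901 μg/mL.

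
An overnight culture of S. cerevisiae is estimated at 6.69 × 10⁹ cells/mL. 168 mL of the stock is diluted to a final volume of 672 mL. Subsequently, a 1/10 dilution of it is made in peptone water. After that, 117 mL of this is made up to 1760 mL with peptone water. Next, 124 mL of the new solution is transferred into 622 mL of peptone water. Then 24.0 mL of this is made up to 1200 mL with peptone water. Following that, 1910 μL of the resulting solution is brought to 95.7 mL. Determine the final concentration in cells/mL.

Overall dilution factor = 4 × 10 × 15.04 × 6.016 × 50 × 50.10 = 9.07 × 10⁶.
6.69 × 10⁹ cells/mL / 9.07 × 10⁶ = 738 cells/mL.

738 cells/mL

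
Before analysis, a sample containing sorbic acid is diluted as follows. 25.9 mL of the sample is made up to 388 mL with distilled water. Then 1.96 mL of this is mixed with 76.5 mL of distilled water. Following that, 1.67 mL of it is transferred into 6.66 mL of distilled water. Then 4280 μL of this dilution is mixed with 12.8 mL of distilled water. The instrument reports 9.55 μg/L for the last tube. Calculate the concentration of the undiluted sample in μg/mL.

Overall dilution factor = 14.98 × 40.03 × 4.988 × 3.991 = 1.19 × 10⁴.
Original = 9.55 μg/L × 1.19 × 10⁴ = 1.14 × 10⁵ μg/L = 114 μg/mL.

114 μg/mL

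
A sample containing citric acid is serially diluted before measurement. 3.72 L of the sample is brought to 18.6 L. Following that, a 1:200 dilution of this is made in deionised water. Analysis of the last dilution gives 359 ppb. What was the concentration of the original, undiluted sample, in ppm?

Overall dilution factor = 5 × 200 = 1000.
Original = 359 ppb × 1000 = 3.59 × 10⁵ ppb = 359 ppm.

359 ppm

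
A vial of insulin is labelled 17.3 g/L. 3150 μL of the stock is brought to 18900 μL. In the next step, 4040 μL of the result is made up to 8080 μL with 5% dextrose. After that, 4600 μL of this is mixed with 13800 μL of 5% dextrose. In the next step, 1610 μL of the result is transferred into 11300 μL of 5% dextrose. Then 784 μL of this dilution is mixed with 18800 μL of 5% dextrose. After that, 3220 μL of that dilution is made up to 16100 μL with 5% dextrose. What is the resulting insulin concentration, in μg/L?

360 μg/L

Overall dilution factor = 6 × 2 × 4 × 8.019 × 24.98 × 5 = 4.81 × 10⁴.
17.3 g/L / 4.81 × 10⁴ = 3.60 × 10⁻⁴ g/L = 360 μg/L.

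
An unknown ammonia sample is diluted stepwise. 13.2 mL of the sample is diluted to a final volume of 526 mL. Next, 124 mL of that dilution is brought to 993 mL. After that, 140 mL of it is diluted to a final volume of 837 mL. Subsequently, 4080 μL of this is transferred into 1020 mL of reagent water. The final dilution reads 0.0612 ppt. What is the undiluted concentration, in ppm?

0.0293 ppm

Overall dilution factor = 39.85 × 8.008 × 5.979 × 251 = 4.79 × 10⁵.
Original = 0.0612 ppt × 4.79 × 10⁵ = 2.93 × 10⁴ ppt = 0.0293 ppm.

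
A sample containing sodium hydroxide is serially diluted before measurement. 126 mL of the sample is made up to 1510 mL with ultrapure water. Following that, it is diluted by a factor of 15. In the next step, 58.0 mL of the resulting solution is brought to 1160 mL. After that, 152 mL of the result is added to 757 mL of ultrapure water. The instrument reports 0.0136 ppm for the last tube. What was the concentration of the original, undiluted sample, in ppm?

292 ppm

Overall dilution factor = 11.98 × 15 × 20 × 5.980 = 2.15 × 10⁴.
Original = 0.0136 ppm × 2.15 × 10⁴ = 292 ppm.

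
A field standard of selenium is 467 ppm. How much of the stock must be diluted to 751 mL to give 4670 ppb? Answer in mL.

4670 ppb = 4.67 ppm.
V₁ = C₂V₂/C₁ = 4.67 × 751 / 467 = 7.51 mL.

7.51 mL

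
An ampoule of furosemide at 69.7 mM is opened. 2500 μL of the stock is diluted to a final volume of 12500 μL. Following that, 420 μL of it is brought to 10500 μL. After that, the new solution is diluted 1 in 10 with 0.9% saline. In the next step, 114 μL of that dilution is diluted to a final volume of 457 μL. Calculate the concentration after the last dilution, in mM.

Overall dilution factor = 5 × 25 × 10 × 4.009 = 5011.
69.7 mM / 5011 = 0.0139 mM.

0.0139 mM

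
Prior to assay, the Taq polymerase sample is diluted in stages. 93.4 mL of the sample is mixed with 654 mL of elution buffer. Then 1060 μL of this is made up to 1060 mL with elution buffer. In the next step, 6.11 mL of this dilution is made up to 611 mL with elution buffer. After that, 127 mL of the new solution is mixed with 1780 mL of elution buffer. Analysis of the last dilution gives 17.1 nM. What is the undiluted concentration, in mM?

205 mM

Overall dilution factor = 8.002 × 1000 × 100 × 15.02 = 1.20 × 10⁷.
Original = 17.1 nM × 1.20 × 10⁷ = 2.05 × 10⁸ nM = 205 mM.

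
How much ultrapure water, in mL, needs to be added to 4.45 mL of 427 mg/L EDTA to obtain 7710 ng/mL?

7710 ng/mL = 7.71 mg/L.
V₂ = C₁V₁/C₂ = 427 × 4.45 / 7.71 = 246 mL.
Diluent to add = V₂ − V₁ = 246 − 4.45 = 242 mL.

242 mL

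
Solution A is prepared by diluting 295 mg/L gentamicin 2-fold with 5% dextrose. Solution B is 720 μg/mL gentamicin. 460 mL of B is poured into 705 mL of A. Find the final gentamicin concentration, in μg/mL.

374 μg/mL

C_A = 295 mg/L / 2 = 148 mg/L.
C_B = 720 μg/mL = 720 mg/L.
C_mix = (C_A·V_A + C_B·V_B)/(V_A + V_B) = (148×705 + 720×460) / 1165 = 374 mg/L = 374 μg/mL.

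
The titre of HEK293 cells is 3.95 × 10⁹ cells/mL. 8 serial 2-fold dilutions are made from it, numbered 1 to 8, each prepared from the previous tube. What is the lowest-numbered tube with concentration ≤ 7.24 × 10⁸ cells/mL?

Tube n has concentration 3.95 × 10⁹ cells/mL / 2ⁿ.
Need 2ⁿ ≥ 3.95 × 10⁹ cells/mL / 7.24 × 10⁸ cells/mL = 5.46, so n ≥ 2.45.
First such tube: n = 3.

tube 3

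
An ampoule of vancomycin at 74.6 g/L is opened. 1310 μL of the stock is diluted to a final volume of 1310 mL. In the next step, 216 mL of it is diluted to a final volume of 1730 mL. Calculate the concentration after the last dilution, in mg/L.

9.31 mg/L

Overall dilution factor = 1000 × 8.009 = 8009.
74.6 g/L / 8009 = 9.31 × 10⁻³ g/L = 9.31 mg/L.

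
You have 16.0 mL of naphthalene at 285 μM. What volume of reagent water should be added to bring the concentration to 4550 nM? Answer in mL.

986 mL

4550 nM = 4.55 μM.
V₂ = C₁V₁/C₂ = 285 × 16.0 / 4.55 = 1002 mL.
Diluent to add = V₂ − V₁ = 1002 − 16.0 = 986 mL.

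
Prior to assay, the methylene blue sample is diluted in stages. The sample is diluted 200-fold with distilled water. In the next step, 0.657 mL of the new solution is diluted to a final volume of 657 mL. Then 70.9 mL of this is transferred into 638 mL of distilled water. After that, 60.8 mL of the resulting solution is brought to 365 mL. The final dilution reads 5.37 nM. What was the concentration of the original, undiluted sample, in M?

Overall dilution factor = 200 × 1000 × 9.999 × 6.003 = 1.20 × 10⁷.
Original = 5.37 nM × 1.20 × 10⁷ = 6.45 × 10⁷ nM = 0.0645 M.

0.0645 M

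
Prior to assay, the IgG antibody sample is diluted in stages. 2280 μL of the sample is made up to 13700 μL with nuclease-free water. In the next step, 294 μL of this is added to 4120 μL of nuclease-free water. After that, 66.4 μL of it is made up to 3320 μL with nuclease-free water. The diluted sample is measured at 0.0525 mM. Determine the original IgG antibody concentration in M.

Overall dilution factor = 6.009 × 15.01 × 50 = 4511.
Original = 0.0525 mM × 4511 = 237 mM = 0.237 M.

0.237 M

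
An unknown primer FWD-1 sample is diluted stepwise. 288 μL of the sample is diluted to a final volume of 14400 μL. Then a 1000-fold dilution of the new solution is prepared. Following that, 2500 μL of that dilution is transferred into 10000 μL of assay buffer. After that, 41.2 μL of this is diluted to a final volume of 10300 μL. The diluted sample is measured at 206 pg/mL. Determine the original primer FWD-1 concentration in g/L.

12.9 g/L

Overall dilution factor = 50 × 1000 × 5 × 250 = 6.25 × 10⁷.
Original = 206 pg/mL × 6.25 × 10⁷ = 1.29 × 10¹⁰ pg/mL = 12.9 g/L.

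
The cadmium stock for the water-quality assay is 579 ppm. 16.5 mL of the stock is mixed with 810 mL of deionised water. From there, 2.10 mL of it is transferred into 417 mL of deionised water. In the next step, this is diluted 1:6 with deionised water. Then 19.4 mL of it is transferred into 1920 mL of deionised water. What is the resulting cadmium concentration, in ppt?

96.6 ppt

Overall dilution factor = 50.09 × 199.6 × 6 × 99.97 = 6.00 × 10⁶.
579 ppm / 6.00 × 10⁶ = 9.66 × 10⁻⁵ ppm = 96.6 ppt.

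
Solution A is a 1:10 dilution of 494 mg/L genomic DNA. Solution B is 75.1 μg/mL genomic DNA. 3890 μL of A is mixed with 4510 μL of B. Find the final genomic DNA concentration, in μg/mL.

63.2 μg/mL

C_A = 494 mg/L / 10 = 49.4 mg/L.
C_B = 75.1 μg/mL = 75.1 mg/L.
C_mix = (C_A·V_A + C_B·V_B)/(V_A + V_B) = (49.4×3890 + 75.1×4510) / 8400 = 63.2 mg/L = 63.2 μg/mL.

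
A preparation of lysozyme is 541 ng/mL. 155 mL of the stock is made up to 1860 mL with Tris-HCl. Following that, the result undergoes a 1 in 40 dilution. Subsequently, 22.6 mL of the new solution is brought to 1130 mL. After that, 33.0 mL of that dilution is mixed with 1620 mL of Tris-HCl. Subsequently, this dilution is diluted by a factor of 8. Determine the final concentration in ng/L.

Overall dilution factor = 12 × 40 × 50 × 50.09 × 8 = 9.62 × 10⁶.
541 ng/mL / 9.62 × 10⁶ = 5.63 × 10⁻⁵ ng/mL = 0.0563 ng/L.

0.0563 ng/L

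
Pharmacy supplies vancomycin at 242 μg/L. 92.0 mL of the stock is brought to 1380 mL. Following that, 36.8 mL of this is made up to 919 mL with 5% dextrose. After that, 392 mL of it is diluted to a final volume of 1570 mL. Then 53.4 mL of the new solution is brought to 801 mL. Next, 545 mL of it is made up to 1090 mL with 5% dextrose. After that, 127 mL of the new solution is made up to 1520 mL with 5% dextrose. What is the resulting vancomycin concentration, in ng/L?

Overall dilution factor = 15 × 24.97 × 4.005 × 15 × 2 × 11.97 = 5.39 × 10⁵.
242 μg/L / 5.39 × 10⁵ = 4.49 × 10⁻⁴ μg/L = 0.449 ng/L.

0.449 ng/L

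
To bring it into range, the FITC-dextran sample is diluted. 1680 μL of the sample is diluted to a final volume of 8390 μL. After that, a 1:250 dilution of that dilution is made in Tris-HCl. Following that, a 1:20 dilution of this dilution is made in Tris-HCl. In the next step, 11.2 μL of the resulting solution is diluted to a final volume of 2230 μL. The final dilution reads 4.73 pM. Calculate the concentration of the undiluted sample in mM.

0.0235 mM

Overall dilution factor = 4.994 × 250 × 20 × 199.1 = 4.97 × 10⁶.
Original = 4.73 pM × 4.97 × 10⁶ = 2.35 × 10⁷ pM = 0.0235 mM.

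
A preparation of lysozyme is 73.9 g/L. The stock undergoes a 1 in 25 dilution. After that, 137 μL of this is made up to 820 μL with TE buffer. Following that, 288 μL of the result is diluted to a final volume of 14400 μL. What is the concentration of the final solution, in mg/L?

9.88 mg/L

Overall dilution factor = 25 × 5.985 × 50 = 7482.
73.9 g/L / 7482 = 9.88 × 10⁻³ g/L = 9.88 mg/L.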